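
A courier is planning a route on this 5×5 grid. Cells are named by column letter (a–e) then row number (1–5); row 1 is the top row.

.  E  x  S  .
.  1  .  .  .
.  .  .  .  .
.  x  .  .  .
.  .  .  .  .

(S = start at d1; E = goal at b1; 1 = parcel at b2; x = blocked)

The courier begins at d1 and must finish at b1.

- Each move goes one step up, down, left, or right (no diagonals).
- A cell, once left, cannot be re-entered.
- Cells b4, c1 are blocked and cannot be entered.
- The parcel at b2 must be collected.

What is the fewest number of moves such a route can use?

Any route passes through b2 somewhere between d1 and b1. Summing Manhattan distances along the two legs (d1 → b2 → b1) gives a lower bound of 3 + 1 = 4 moves.
A route of 4 moves achieves this: d1 → d2 → c2 → b2 → b1.
Since 4 matches the lower bound, it is optimal.

4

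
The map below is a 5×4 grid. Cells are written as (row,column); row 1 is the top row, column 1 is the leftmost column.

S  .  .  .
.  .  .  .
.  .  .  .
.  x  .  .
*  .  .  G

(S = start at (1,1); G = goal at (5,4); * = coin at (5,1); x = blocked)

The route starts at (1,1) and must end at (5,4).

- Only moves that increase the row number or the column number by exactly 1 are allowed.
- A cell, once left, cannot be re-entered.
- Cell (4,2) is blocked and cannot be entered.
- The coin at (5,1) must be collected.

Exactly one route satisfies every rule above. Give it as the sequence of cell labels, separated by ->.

(1,1) -> (2,1) -> (3,1) -> (4,1) -> (5,1) -> (5,2) -> (5,3) -> (5,4)

Moves only go right or down, so the column and row indices never decrease.
Route from (1,1): 4× down (reaching (5,1)), 3× right (reaching (5,4)) — 7 moves in all.
Check: all required cells visited.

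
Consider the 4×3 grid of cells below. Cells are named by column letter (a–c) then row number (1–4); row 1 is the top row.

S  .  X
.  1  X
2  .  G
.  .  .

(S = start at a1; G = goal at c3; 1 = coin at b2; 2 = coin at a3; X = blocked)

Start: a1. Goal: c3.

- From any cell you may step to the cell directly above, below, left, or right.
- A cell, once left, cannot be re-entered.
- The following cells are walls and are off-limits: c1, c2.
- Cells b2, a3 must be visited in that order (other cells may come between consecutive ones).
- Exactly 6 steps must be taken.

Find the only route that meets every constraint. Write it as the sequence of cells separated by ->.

The waypoints must appear in the order b2, a3, with no cell reused.
Route from a1: right to b1, down to b2, left to a2, down to a3, 2× right (reaching c3) — 6 moves in all.
Check: order respected (1 at step 2, 2 at step 4); 6 moves as required.

a1 -> b1 -> b2 -> a2 -> a3 -> b3 -> c3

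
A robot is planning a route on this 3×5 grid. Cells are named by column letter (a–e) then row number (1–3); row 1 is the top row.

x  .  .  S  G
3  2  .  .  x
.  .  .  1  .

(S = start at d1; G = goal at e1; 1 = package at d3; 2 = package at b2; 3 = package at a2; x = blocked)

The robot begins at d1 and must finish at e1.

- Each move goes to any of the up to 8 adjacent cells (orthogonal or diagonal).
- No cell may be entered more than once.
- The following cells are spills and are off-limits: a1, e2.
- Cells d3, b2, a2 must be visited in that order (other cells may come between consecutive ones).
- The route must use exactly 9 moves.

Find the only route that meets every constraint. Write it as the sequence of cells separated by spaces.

The waypoints must appear in the order d3, b2, a2, with no cell reused.
Route from d1: down-left to c2, down-right to d3, left to c3, up-left to b2, left to a2, up-right to b1, right to c1, down-right to d2, up-right to e1 — 9 moves in all.
Check: order respected (1 at step 2, 2 at step 4, 3 at step 5); 9 moves as required.

d1 c2 d3 c3 b2 a2 b1 c1 d2 e1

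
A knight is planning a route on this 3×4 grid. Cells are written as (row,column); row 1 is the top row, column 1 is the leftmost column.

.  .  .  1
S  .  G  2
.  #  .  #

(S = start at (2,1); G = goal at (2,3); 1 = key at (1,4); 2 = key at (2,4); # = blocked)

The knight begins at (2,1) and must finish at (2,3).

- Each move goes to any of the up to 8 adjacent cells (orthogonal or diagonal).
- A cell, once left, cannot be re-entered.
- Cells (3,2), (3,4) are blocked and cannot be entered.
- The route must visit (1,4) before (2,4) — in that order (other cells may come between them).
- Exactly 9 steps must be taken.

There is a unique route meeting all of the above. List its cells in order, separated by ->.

The waypoints must appear in the order (1,4), (2,4), with no cell reused.
Route from (2,1): down to (3,1), up-right to (2,2), up-left to (1,1), 3× right (reaching (1,4)), down to (2,4), down-left to (3,3), up to (2,3) — 9 moves in all.
Check: order respected (1 at step 6, 2 at step 7); 9 moves as required.

(2,1) -> (3,1) -> (2,2) -> (1,1) -> (1,2) -> (1,3) -> (1,4) -> (2,4) -> (3,3) -> (2,3)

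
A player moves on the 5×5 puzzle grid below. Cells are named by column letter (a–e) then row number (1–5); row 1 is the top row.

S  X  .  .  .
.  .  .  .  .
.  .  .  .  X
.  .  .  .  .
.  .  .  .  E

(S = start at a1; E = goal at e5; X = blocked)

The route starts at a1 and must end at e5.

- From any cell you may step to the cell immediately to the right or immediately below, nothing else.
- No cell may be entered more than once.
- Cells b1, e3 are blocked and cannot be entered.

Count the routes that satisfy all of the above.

30

A right/down-only route from a1 to e5 makes exactly 4 down-moves and 4 right-moves in some order.
With no other constraints that would be C(8,4) = 70 routes.
Subtract routes through each blocked cell (inclusion–exclusion for overlaps): − through b1: 35 − through e3: 15 + through b1&e3: 10 → 30.
That gives 30 routes.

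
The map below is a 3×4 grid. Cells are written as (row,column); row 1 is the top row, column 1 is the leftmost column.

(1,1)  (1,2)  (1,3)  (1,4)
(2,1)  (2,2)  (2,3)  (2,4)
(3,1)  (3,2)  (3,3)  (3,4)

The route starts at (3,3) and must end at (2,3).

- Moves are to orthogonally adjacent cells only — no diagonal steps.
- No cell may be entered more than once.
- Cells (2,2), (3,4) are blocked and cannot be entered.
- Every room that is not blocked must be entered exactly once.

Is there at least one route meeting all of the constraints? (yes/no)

yes

One route that works: (3,3) → (3,2) → (3,1) → (2,1) → (1,1) → (1,2) → (1,3) → (1,4) → (2,4) → (2,3).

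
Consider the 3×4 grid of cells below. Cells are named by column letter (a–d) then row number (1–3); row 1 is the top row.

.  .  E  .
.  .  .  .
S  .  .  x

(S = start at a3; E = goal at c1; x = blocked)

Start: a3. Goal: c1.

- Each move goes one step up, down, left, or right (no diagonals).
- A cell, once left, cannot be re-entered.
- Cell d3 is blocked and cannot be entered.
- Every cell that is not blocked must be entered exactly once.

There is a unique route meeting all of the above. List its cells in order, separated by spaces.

a3 a2 a1 b1 b2 b3 c3 c2 d2 d1 c1

Need to visit all 11 open cells exactly once, starting at a3 and ending at c1.
Route from a3: up 2 to a1, right 1 to b1, down 2 to b3, right 1 to c3, up 1 to c2, right 1 to d2, up 1 to d1, left 1 to c1 — 10 moves in all.
Check: all 11 open cells covered.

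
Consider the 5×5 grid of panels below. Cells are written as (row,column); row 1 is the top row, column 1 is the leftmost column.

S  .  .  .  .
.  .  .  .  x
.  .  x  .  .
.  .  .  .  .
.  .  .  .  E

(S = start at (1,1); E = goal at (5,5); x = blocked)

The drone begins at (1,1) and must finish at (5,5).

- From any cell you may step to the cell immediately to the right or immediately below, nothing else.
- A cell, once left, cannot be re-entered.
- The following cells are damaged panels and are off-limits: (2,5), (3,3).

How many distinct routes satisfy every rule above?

29

A right/down-only route from (1,1) to (5,5) makes exactly 4 down-moves and 4 right-moves in some order.
With no other constraints that would be C(8,4) = 70 routes.
Subtract routes through each blocked cell (inclusion–exclusion for overlaps): − through (2,5): 5 − through (3,3): 36 → 29.
That gives 29 routes.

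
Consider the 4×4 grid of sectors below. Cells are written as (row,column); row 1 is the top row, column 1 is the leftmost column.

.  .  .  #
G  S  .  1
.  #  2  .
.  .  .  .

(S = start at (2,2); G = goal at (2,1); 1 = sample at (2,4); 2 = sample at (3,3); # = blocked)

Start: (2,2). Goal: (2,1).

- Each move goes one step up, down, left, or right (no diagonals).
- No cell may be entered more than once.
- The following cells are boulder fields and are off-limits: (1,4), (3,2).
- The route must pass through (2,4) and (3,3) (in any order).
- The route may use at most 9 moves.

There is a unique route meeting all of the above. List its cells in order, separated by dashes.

(2,2) - (2,3) - (2,4) - (3,4) - (3,3) - (4,3) - (4,2) - (4,1) - (3,1) - (2,1)

The 9-move cap with required stops at (2,4), (3,3) leaves no slack for detours.
Route from (2,2): 2× right (reaching (2,4)), down to (3,4), left to (3,3), down to (4,3), 2× left (reaching (4,1)), 2× up (reaching (2,1)) — 9 moves in all.
Check: all required cells visited; 9 ≤ 9 moves.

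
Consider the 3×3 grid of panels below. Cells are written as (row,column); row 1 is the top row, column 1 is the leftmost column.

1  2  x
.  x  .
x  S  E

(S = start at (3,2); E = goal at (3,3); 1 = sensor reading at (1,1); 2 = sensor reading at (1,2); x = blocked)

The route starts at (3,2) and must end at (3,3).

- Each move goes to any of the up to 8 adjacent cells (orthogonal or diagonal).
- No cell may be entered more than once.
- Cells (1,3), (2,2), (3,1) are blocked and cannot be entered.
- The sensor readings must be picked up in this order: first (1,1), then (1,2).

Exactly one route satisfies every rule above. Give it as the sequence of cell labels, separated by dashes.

The waypoints must appear in the order (1,1), (1,2), with no cell reused.
Route from (3,2): up-left to (2,1), up to (1,1), right to (1,2), down-right to (2,3), down to (3,3) — 5 moves in all.
Check: order respected (1 at step 2, 2 at step 3).

(3,2) - (2,1) - (1,1) - (1,2) - (2,3) - (3,3)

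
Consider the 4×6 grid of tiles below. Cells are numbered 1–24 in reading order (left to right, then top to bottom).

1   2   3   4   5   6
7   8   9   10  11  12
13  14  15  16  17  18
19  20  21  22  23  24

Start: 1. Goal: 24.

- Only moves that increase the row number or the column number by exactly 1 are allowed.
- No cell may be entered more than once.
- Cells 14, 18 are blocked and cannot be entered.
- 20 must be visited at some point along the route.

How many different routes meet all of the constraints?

A right/down-only route from 1 to 24 makes exactly 3 down-moves and 5 right-moves in some order.
With no other constraints that would be C(8,3) = 56 routes.
Split at 20 and multiply the segment counts (each segment already excludes blocked cells): 1→20: 1; 20→24: 1; product = 1.
That gives 1 route.

1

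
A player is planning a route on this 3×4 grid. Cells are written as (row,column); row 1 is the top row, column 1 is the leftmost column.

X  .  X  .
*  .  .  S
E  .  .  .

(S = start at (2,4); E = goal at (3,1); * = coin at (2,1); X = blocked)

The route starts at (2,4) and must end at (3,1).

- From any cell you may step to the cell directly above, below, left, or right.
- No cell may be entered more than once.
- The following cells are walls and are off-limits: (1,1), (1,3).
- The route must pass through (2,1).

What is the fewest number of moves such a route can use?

Any route passes through (2,1) somewhere between (2,4) and (3,1). Summing Manhattan distances along the two legs ((2,4) → (2,1) → (3,1)) gives a lower bound of 3 + 1 = 4 moves.
A route of 4 moves achieves this: (2,4) → (2,3) → (2,2) → (2,1) → (3,1).
Since 4 matches the lower bound, it is optimal.

4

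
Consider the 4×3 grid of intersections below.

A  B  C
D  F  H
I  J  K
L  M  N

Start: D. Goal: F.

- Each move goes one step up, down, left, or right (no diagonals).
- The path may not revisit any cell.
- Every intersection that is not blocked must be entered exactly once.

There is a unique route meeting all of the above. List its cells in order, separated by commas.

Need to visit all 12 open cells exactly once, starting at D and ending at F.
Cell A has only two open neighbours (D and B), so the path must pass straight through it: one of those is the cell it's entered from and the other is where it exits.
Route from D: up to A, 2× right (reaching C), 3× down (reaching N), 2× left (reaching L), up to I, right to J, up to F — 11 moves in all.
Check: all 12 open cells covered.

D, A, B, C, H, K, N, M, L, I, J, F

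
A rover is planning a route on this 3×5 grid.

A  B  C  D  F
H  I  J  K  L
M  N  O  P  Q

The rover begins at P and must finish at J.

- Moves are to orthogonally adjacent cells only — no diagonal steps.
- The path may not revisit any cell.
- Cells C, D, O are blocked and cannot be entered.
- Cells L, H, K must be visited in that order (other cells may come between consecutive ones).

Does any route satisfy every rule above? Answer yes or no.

no

Every way from P to H runs through J — but J is where the route must end, so it would be entered once on the way to H and again at the finish.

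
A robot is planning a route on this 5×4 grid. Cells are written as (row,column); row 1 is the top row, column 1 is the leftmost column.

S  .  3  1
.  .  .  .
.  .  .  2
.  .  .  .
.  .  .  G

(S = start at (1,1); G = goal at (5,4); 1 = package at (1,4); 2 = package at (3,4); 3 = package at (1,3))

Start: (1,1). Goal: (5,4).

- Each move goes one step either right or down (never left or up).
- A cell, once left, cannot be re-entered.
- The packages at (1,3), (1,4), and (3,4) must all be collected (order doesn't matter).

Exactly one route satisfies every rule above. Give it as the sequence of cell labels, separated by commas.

(1,1), (1,2), (1,3), (1,4), (2,4), (3,4), (4,4), (5,4)

Moves only go right or down, so the column and row indices never decrease.
Route from (1,1): right 3 to (1,4), down 4 to (5,4) — 7 moves in all.
Check: all required cells visited.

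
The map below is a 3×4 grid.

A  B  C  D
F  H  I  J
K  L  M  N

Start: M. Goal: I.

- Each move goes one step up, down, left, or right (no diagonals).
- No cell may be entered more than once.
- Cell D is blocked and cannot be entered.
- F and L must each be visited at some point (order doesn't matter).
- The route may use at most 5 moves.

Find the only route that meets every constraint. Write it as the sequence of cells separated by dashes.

The 5-move cap with required stops at F, L leaves no slack for detours.
Route from M: 2× left (reaching K), up to F, 2× right (reaching I) — 5 moves in all.
Check: all required cells visited; 5 ≤ 5 moves.

M - L - K - F - H - I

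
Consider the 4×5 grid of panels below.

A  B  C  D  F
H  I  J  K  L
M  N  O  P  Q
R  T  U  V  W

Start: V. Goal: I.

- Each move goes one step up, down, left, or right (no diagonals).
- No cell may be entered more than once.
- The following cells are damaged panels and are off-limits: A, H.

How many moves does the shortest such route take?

The Manhattan distance from V to I is |4−2| + |4−2| = 4, so at least 4 moves are needed.
A route of 4 moves achieves this: V → P → K → J → I.
Since 4 matches the lower bound, it is optimal.

4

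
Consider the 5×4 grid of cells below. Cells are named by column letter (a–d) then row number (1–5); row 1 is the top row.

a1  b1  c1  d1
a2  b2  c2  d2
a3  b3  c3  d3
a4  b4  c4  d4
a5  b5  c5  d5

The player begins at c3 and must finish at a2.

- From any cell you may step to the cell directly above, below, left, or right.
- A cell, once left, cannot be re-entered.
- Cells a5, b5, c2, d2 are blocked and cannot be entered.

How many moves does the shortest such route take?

3

The Manhattan distance from c3 to a2 is |3−2| + |3−1| = 3, so at least 3 moves are needed.
A route of 3 moves achieves this: c3 → b3 → b2 → a2.
Since 3 matches the lower bound, it is optimal.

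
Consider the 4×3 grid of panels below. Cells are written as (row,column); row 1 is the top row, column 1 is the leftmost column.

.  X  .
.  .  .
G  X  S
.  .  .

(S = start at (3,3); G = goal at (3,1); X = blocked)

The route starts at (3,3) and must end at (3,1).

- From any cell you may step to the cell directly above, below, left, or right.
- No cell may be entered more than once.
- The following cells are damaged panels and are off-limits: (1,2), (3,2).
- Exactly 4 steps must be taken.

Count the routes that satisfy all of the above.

Need simple routes of exactly 4 moves from (3,3) to (3,1) (Manhattan distance 2, so 1 moves are spent on a detour and 1 undoing it).
Enumerating: (3,3) (2,3) (2,2) (2,1) (3,1) | (3,3) (4,3) (4,2) (4,1) (3,1).
That gives 2 routes.

2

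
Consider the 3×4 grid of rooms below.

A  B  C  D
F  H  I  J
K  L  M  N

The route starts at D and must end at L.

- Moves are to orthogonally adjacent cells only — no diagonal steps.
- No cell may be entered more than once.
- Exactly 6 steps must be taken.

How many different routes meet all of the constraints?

9

Need simple routes of exactly 6 moves from D to L (Manhattan distance 4, so 1 moves are spent on a detour and 1 undoing it).
Branch systematically from the start, pruning whenever the remaining move budget drops below the Manhattan distance to L or differs from it in parity. Grouping the completions by first move — via J: 3; via C: 6 — and summing: 3 + 6 = 9.
That gives 9 routes.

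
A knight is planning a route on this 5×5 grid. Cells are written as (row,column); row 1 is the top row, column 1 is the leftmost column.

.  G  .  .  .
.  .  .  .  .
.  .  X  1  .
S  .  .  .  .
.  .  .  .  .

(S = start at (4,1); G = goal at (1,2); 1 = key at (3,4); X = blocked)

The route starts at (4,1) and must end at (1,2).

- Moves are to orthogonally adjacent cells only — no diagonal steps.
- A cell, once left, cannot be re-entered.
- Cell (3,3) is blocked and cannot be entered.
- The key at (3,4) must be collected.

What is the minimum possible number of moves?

Any route passes through (3,4) somewhere between (4,1) and (1,2). Summing Manhattan distances along the two legs ((4,1) → (3,4) → (1,2)) gives a lower bound of 4 + 4 = 8 moves.
A route of 8 moves achieves this: (4,1) → (4,2) → (4,3) → (4,4) → (3,4) → (2,4) → (1,4) → (1,3) → (1,2).
Since 8 matches the lower bound, it is optimal.

8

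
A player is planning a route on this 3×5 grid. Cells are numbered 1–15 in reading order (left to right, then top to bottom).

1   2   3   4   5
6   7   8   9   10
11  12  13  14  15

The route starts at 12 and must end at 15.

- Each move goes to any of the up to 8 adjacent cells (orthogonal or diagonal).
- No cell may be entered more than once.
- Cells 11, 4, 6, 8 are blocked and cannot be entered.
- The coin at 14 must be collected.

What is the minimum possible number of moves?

3

Any route passes through 14 somewhere between 12 and 15. Summing Chebyshev distances along the two legs (12 → 14 → 15) gives a lower bound of 2 + 1 = 3 moves.
A route of 3 moves achieves this: 12 → 13 → 14 → 15.
Since 3 matches the lower bound, it is optimal.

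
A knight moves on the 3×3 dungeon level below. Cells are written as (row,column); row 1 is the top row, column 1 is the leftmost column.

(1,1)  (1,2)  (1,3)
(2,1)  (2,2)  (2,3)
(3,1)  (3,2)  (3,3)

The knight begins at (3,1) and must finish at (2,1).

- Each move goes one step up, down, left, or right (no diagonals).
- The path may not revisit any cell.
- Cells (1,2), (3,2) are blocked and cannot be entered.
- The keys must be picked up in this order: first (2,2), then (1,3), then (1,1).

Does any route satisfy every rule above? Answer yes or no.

(1,3) must be visited but has only one open neighbour ((2,3)), and it is neither the start nor the goal — the route would have to enter and leave through (2,3), re-entering it.

no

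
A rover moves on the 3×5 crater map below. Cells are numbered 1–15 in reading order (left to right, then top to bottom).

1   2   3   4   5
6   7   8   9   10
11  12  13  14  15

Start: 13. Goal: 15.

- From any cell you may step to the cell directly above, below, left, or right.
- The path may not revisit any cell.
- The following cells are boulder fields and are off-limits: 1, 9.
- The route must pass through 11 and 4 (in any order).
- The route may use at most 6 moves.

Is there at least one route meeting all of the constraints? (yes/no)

no

Even ignoring the no-revisit rule, getting from 13 to 15, taking the cheapest ordering 13 → 11 → 4 → 15 needs at least 2 + 5 + 3 = 10 moves (Manhattan distance per leg), which exceeds the 6-move limit.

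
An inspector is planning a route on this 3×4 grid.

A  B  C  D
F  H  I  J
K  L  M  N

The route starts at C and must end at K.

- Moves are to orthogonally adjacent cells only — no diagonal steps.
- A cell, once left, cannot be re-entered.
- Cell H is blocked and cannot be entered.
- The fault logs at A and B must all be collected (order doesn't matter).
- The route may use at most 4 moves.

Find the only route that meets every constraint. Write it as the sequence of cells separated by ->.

C -> B -> A -> F -> K

Any route must reach A and B and still end at K within 4 moves, so the order of the required stops is forced.
Route from C: left 2 to A, down 2 to K — 4 moves in all.
Check: all required cells visited; 4 ≤ 4 moves.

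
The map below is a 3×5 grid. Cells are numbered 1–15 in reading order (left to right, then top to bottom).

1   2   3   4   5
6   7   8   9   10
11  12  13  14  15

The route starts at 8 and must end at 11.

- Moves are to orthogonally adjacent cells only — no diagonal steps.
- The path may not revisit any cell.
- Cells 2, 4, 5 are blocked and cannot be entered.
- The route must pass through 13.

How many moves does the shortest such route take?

Any route passes through 13 somewhere between 8 and 11. Summing Manhattan distances along the two legs (8 → 13 → 11) gives a lower bound of 1 + 2 = 3 moves.
A route of 3 moves achieves this: 8 → 13 → 12 → 11.
Since 3 matches the lower bound, it is optimal.

3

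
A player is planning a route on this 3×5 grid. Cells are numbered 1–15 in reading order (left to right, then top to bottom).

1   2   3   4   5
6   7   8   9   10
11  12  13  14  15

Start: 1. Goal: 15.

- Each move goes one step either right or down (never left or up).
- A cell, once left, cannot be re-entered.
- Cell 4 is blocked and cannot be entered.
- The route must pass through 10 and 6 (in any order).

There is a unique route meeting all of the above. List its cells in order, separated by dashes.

Moves only go right or down, so the column and row indices never decrease.
Route from 1: down to 6, 4× right (reaching 10), down to 15 — 6 moves in all.
Check: all required cells visited.

1 - 6 - 7 - 8 - 9 - 10 - 15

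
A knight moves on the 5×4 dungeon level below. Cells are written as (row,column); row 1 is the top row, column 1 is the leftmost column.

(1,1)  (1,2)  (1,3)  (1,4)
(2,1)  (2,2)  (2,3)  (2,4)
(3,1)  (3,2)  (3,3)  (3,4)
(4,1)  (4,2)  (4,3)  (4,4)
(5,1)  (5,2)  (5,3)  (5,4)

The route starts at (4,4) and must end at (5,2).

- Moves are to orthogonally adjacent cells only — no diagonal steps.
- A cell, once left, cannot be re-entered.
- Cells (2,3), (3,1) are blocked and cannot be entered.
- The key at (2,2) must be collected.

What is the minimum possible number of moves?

9

Any route passes through (2,2) somewhere between (4,4) and (5,2). Summing Manhattan distances along the two legs ((4,4) → (2,2) → (5,2)) gives a lower bound of 4 + 3 = 7 moves.
The shortest route satisfying every rule uses 9 moves: (4,4) → (3,4) → (2,4) → (1,4) → (1,3) → (1,2) → (2,2) → (3,2) → (4,2) → (5,2).
The bound of 7 isn't tight here; checking systematically, no route of length 7 through 8 satisfies every constraint, so 9 is the minimum.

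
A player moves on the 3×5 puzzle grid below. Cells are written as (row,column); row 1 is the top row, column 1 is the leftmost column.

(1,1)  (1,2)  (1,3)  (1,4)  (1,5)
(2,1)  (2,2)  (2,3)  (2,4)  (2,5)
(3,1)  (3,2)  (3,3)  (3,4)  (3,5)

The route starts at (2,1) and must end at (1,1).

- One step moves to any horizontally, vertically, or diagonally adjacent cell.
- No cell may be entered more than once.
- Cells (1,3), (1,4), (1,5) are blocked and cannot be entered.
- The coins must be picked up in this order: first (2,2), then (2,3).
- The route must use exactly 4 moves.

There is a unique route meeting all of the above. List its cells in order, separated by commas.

The waypoints must appear in the order (2,2), (2,3), with no cell reused.
Route from (2,1): right 2 to (2,3), up-left 1 to (1,2), left 1 to (1,1) — 4 moves in all.
Check: order respected ((2,2) at step 1, (2,3) at step 2); 4 moves as required.

(2,1), (2,2), (2,3), (1,2), (1,1)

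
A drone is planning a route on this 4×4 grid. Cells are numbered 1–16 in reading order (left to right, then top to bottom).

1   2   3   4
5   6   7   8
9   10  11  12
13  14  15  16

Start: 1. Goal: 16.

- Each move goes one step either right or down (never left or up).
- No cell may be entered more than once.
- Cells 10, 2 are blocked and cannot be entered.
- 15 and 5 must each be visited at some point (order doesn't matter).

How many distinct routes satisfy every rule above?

A right/down-only route from 1 to 16 makes exactly 3 down-moves and 3 right-moves in some order.
With no other constraints that would be C(6,3) = 20 routes.
A monotone route can only reach the required cells in the order 5, 15, so split there and multiply the segment counts (each segment already excludes blocked cells): 1→5: 1; 5→15: 2; 15→16: 1; product = 2.
That gives 2 routes.

2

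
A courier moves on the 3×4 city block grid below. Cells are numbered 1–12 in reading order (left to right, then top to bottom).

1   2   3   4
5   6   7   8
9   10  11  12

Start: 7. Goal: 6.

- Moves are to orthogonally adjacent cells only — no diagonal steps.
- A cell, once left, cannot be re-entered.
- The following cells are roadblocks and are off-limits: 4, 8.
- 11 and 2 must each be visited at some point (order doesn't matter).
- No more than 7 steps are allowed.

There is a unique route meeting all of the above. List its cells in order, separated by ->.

Any route must reach 11 and 2 and still end at 6 within 7 moves, so the order of the required stops is forced.
Route from 7: down 1 to 11, left 2 to 9, up 2 to 1, right 1 to 2, down 1 to 6 — 7 moves in all.
Check: all required cells visited; 7 ≤ 7 moves.

7 -> 11 -> 10 -> 9 -> 5 -> 1 -> 2 -> 6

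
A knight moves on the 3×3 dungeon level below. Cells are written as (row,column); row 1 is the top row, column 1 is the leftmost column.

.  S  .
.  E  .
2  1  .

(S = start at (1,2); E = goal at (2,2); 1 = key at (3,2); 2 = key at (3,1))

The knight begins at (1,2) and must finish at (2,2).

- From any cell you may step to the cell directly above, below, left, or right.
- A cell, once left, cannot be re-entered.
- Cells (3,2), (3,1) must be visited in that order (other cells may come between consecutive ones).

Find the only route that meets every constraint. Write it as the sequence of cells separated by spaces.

(1,2) (1,3) (2,3) (3,3) (3,2) (3,1) (2,1) (2,2)

The waypoints must appear in the order (3,2), (3,1), with no cell reused.
Route from (1,2): right 1 to (1,3), down 2 to (3,3), left 2 to (3,1), up 1 to (2,1), right 1 to (2,2) — 7 moves in all.
Check: order respected (1 at step 4, 2 at step 5).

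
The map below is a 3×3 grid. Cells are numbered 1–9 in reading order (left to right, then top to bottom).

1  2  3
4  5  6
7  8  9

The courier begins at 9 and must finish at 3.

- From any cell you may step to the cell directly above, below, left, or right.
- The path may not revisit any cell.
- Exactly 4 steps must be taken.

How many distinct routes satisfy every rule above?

Need simple routes of exactly 4 moves from 9 to 3 (Manhattan distance 2, so 1 moves are spent on a detour and 1 undoing it).
Enumerating: 9 6 5 2 3 | 9 8 5 2 3 | 9 8 5 6 3.
That gives 3 routes.

3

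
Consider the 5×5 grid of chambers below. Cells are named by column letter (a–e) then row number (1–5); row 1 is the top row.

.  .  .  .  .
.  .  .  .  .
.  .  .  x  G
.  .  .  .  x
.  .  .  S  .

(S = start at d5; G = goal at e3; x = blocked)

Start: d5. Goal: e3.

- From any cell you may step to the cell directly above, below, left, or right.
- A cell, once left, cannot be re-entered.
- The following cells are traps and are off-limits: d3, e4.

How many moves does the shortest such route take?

The Manhattan distance from d5 to e3 is |5−3| + |4−5| = 3, so at least 3 moves are needed.
That bound ignores the blocked cells. Measuring each leg by the fewest moves that actually steer around them (d5→e3: 7) raises the lower bound to 7.
A route of 7 moves exists: d5 → d4 → c4 → c3 → c2 → d2 → e2 → e3.
Since 7 matches that lower bound, it is optimal.

7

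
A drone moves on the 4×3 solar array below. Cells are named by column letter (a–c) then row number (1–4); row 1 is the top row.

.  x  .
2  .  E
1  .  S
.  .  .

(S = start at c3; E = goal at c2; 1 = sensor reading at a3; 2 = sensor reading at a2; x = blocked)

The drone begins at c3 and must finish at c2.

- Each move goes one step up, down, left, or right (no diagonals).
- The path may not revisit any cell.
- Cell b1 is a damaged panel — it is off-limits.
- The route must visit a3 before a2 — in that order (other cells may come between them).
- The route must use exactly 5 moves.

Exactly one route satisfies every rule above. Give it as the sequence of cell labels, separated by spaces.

c3 b3 a3 a2 b2 c2

The waypoints must appear in the order a3, a2, with no cell reused.
Route from c3: left 2 to a3, up 1 to a2, right 2 to c2 — 5 moves in all.
Check: order respected (1 at step 2, 2 at step 3); 5 moves as required.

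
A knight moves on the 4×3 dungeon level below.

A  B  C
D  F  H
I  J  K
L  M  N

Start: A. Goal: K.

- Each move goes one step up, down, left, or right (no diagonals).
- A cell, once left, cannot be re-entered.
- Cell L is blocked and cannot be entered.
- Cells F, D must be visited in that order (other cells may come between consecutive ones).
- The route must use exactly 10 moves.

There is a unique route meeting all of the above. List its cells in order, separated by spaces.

The waypoints must appear in the order F, D, with no cell reused.
Route from A: right 2 to C, down 1 to H, left 2 to D, down 1 to I, right 1 to J, down 1 to M, right 1 to N, up 1 to K — 10 moves in all.
Check: order respected (F at step 4, D at step 5); 10 moves as required.

A B C H F D I J M N K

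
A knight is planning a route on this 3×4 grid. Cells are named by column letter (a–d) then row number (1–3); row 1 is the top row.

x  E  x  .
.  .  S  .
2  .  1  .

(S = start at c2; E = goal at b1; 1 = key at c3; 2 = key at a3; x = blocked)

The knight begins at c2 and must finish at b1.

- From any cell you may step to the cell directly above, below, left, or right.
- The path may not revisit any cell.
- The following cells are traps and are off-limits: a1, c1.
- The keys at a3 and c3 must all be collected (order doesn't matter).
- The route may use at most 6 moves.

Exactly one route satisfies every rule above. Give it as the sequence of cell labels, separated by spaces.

The 6-move cap with required stops at a3, c3 leaves no slack for detours.
Route from c2: down 1 to c3, left 2 to a3, up 1 to a2, right 1 to b2, up 1 to b1 — 6 moves in all.
Check: all required cells visited; 6 ≤ 6 moves.

c2 c3 b3 a3 a2 b2 b1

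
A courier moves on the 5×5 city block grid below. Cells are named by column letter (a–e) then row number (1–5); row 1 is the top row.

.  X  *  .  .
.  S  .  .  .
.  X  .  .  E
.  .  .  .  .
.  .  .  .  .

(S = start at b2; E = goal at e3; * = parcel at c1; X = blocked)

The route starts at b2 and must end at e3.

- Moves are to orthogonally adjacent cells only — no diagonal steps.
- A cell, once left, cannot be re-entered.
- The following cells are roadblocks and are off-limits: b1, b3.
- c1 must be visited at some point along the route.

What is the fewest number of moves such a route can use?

Any route passes through c1 somewhere between b2 and e3. Summing Manhattan distances along the two legs (b2 → c1 → e3) gives a lower bound of 2 + 4 = 6 moves.
A route of 6 moves achieves this: b2 → c2 → c1 → d1 → d2 → d3 → e3.
Since 6 matches the lower bound, it is optimal.

6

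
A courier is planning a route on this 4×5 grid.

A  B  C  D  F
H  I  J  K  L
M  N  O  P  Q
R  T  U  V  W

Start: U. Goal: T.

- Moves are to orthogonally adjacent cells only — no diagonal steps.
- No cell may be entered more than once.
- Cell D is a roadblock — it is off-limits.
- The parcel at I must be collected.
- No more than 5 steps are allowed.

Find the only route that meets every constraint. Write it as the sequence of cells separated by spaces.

The budget equals the shortest possible length, so every move has to be on a shortest route through the required cells.
Route from U: 2× up (reaching J), left to I, 2× down (reaching T) — 5 moves in all.
Check: all required cells visited; 5 ≤ 5 moves.

U O J I N T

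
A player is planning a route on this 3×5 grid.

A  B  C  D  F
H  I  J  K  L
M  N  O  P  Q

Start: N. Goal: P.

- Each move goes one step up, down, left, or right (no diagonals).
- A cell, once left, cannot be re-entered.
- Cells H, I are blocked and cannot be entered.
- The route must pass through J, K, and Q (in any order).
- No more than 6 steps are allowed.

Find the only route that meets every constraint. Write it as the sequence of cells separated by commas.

N, O, J, K, L, Q, P

The budget equals the shortest possible length, so every move has to be on a shortest route through the required cells.
Route from N: right 1 to O, up 1 to J, right 2 to L, down 1 to Q, left 1 to P — 6 moves in all.
Check: all required cells visited; 6 ≤ 6 moves.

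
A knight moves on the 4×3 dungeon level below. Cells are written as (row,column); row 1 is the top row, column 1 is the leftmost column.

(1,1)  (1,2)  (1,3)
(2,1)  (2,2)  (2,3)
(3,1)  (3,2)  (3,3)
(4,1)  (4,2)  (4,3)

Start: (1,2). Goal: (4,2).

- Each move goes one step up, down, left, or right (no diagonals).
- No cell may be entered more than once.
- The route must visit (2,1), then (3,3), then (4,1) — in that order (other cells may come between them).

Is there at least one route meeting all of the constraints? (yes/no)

yes

One route that works: (1,2) → (1,1) → (2,1) → (2,2) → (2,3) → (3,3) → (3,2) → (3,1) → (4,1) → (4,2).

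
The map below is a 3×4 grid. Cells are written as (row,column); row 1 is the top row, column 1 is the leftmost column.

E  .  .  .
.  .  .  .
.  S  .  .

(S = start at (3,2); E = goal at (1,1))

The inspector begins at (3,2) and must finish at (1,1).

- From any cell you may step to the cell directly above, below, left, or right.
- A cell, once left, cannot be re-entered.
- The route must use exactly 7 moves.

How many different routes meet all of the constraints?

Need simple routes of exactly 7 moves from (3,2) to (1,1) (Manhattan distance 3, so 2 moves are spent on a detour and 2 undoing it).
Enumerating: (3,2) (2,2) (2,3) (2,4) (1,4) (1,3) (1,2) (1,1) | (3,2) (3,1) (2,1) (2,2) (2,3) (1,3) (1,2) (1,1) | (3,2) (3,3) (2,3) (1,3) (1,2) (2,2) (2,1) (1,1) | (3,2) (3,3) (2,3) (2,4) (1,4) (1,3) (1,2) (1,1) | (3,2) (3,3) (3,4) (2,4) (1,4) (1,3) (1,2) (1,1) | (3,2) (3,3) (3,4) (2,4) (2,3) (1,3) (1,2) (1,1) | (3,2) (3,3) (3,4) (2,4) (2,3) (2,2) (1,2) (1,1) | (3,2) (3,3) (3,4) (2,4) (2,3) (2,2) (2,1) (1,1).
That gives 8 routes.

8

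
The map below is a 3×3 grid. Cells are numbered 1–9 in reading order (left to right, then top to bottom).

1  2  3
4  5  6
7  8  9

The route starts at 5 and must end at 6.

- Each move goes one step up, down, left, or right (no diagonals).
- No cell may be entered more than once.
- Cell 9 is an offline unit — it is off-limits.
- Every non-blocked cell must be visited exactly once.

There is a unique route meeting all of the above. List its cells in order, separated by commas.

Need to visit all 8 open cells exactly once, starting at 5 and ending at 6.
Cell 3 has only two open neighbours (6 and 2), so the path must pass straight through it: one of those is the cell it's entered from and the other is where it exits.
Route from 5: down to 8, left to 7, 2× up (reaching 1), 2× right (reaching 3), down to 6 — 7 moves in all.
Check: all 8 open cells covered.

5, 8, 7, 4, 1, 2, 3, 6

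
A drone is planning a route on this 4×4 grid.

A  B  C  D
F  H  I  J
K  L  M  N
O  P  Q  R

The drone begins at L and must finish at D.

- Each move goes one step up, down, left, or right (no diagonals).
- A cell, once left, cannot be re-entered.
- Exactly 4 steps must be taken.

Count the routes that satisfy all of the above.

6

Need simple routes of exactly 4 moves from L to D (Manhattan distance 4, so 0 moves are spent on a detour and 0 undoing it).
Enumerating: L H B C D | L H I C D | L H I J D | L M I C D | L M I J D | L M N J D.
That gives 6 routes.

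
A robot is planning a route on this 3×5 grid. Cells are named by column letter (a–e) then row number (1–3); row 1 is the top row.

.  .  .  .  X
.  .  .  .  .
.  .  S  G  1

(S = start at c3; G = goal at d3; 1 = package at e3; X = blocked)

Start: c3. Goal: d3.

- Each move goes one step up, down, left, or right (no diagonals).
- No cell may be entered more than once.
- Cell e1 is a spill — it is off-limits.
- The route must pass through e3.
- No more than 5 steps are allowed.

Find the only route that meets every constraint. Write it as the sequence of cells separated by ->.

c3 -> c2 -> d2 -> e2 -> e3 -> d3

Any route must reach e3 and still end at d3 within 5 moves, so the order of the required stops is forced.
Route from c3: up to c2, 2× right (reaching e2), down to e3, left to d3 — 5 moves in all.
Check: all required cells visited; 5 ≤ 5 moves.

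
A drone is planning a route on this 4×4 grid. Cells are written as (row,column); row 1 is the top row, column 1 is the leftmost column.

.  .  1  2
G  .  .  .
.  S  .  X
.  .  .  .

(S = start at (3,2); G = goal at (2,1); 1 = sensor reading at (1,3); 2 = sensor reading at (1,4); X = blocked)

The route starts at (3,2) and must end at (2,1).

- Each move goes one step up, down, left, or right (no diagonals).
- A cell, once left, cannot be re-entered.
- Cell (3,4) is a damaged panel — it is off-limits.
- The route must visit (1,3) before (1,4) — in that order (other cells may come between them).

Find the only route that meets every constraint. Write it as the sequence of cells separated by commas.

(3,2), (2,2), (1,2), (1,3), (1,4), (2,4), (2,3), (3,3), (4,3), (4,2), (4,1), (3,1), (2,1)

The waypoints must appear in the order (1,3), (1,4), with no cell reused.
Route from (3,2): up 2 to (1,2), right 2 to (1,4), down 1 to (2,4), left 1 to (2,3), down 2 to (4,3), left 2 to (4,1), up 2 to (2,1) — 12 moves in all.
Check: order respected (1 at step 3, 2 at step 4).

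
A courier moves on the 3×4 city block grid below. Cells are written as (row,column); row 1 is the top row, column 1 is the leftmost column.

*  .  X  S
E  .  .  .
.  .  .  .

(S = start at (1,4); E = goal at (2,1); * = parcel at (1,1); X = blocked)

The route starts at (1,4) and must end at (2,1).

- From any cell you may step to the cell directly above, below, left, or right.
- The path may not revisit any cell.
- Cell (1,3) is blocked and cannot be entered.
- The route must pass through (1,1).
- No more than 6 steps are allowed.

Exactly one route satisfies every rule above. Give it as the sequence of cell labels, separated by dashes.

The budget equals the shortest possible length, so every move has to be on a shortest route through the required cells.
Route from (1,4): down to (2,4), 2× left (reaching (2,2)), up to (1,2), left to (1,1), down to (2,1) — 6 moves in all.
Check: all required cells visited; 6 ≤ 6 moves.

(1,4) - (2,4) - (2,3) - (2,2) - (1,2) - (1,1) - (2,1)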